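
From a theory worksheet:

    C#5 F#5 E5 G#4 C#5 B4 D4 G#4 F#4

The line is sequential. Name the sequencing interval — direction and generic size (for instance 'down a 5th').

down a 4th

The 3-note cells begin on C#5, G#4, D4 — each down a 4th from the last.
C#5 to G#4 is down a 4th.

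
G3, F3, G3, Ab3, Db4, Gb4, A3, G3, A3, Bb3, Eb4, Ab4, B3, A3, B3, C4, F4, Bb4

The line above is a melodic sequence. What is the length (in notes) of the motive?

18 notes total. Splitting into 3 groups of 6:
G3 F3 G3 Ab3 Db4 Gb4 | A3 G3 A3 Bb3 Eb4 Ab4 | B3 A3 B3 C4 F4 Bb4
Each cell is the previous one up a 2nd — so the unit is 6 notes.

6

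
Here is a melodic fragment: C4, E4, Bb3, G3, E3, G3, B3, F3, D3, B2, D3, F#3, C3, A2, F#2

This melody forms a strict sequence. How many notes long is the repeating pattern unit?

Try groups of 5 (3 cells in 15 notes):
C4 E4 Bb3 G3 E3 | G3 B3 F3 D3 B2 | D3 F#3 C3 A2 F#2
That's a consistent down a 4th shift per cell, and no other grouping gives one.

5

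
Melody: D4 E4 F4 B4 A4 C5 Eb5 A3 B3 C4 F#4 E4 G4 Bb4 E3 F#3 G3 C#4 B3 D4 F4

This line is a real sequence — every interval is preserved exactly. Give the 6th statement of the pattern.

C#2 D#2 E2 A#2 G#2 B2 D3

Taking 7-note groups, the heads are D4, A3, E3: the pattern moves down a 4th.
Carrying on: B2 → F#2 → C#2.
So cell 6 is C#2 D#2 E2 A#2 G#2 B2 D3.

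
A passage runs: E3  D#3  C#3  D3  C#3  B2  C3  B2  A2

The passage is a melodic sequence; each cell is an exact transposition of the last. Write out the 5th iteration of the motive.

Ab2 G2 F2

With a 3-note motive the entries are E3, D3, C3, each down a 2nd from the previous.
Continuing the starts: Bb2 → Ab2.
From Ab2 the exact shape gives Ab2 G2 F2.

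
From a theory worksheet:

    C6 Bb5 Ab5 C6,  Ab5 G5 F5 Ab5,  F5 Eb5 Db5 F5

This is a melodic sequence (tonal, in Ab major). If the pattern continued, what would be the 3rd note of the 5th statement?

G4

The unit is 4 notes. Position-3 pitches of the 3 shown cells: Ab5, F5, Db5.
Extending down a 3rd: Bb4 → G4.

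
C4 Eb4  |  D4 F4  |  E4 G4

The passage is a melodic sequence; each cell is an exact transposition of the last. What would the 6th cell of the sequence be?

Unit = 2 notes; the statements start on C4, D4, E4, moving up a 2nd each time.
Continuing the starts: F#4 → G#4 → A#4.
Statement 6 starts on A#4 and keeps the same exact contour: A#4 C#5.

A#4 C#5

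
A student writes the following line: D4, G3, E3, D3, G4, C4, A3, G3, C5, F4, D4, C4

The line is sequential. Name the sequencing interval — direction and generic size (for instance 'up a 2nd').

up a 4th

The 4-note cells begin on D4, G4, C5 — each up a 4th from the last.
From D4 to G4: up a 4th.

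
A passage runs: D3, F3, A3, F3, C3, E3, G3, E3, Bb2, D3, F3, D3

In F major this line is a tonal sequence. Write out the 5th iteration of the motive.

With a 4-note motive the entries are D3, C3, Bb2, each down a 2nd from the previous.
Carrying on: A2 → G2.
So cell 5 is G2 Bb2 D3 Bb2.

G2 Bb2 D3 Bb2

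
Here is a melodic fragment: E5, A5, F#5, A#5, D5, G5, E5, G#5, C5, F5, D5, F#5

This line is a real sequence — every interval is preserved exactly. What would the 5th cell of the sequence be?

Ab4 Db5 Bb4 D5

The 4-note cells begin on E5, D5, C5 — each down a 2nd from the last.
Continuing the starts: Bb4 → Ab4.
From Ab4 the exact shape gives Ab4 Db5 Bb4 D5.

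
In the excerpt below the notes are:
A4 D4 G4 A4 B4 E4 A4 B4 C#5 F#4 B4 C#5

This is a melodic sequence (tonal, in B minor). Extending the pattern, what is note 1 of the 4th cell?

D5

The unit is 4 notes. Position-1 pitches of the 3 shown cells: A4, B4, C#5.
One more up a 2nd gives D5.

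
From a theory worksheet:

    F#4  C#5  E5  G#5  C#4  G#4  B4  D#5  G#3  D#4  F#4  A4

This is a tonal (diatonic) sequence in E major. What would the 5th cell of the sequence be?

A2 E3 G#3 B3

With a 4-note motive the entries are F#4, C#4, G#3, each down a 4th from the previous.
Extending down a 4th: D#3 → A2.
From A2 the diatonic shape gives A2 E3 G#3 B3.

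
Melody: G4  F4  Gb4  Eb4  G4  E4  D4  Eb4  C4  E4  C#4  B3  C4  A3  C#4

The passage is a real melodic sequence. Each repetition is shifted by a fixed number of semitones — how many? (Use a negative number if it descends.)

-3

Taking 5-note groups, the heads are G4, E4, C#4: the pattern moves down a 3rd.
G4→E4 is 64 − 67 = -3 semitones.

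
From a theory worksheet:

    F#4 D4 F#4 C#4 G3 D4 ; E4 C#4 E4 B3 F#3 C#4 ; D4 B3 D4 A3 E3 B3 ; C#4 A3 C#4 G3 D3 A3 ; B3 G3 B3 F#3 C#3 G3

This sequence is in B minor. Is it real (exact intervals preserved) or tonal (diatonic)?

Every note is diatonic to B minor.
Cell 1 has -4 semitones from note 1 to 2, but cell 2 has -3 — the interval quality changes while the contour stays the same, which is the hallmark of a tonal sequence.

tonal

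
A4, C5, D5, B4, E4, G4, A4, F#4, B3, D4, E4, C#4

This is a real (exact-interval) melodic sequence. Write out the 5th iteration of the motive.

Taking 4-note groups, the heads are A4, E4, B3: the pattern moves down a 4th.
Continuing the starts: F#3 → C#3.
Statement 5 starts on C#3 and keeps the same exact contour: C#3 E3 F#3 D#3.

C#3 E3 F#3 D#3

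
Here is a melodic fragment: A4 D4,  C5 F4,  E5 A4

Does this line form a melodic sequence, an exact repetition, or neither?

sequence

Each 2-note cell is the previous one transposed up a 3rd.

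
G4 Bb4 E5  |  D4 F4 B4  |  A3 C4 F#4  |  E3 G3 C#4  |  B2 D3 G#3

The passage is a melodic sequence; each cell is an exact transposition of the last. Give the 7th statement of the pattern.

C#2 E2 A#2

Unit = 3 notes; the statements start on G4, D4, A3, E3, B2, moving down a 4th each time.
Continuing the starts: F#2 → C#2.
Statement 7 starts on C#2 and keeps the same exact contour: C#2 E2 A#2.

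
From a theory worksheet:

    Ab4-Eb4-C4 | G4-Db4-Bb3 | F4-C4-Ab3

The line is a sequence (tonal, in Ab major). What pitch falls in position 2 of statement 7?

F3

Grouping in 3s, the 2nd note of each cell is Eb4, Db4, C4.
Extending down a 2nd: Bb3 → Ab3 → G3 → F3.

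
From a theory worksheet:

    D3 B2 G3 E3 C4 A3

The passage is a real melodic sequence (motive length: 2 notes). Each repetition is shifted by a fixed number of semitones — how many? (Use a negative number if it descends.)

The 2-note cells begin on D3, G3, C4 — each up a 4th from the last.
Counting half-steps from D3 to G3: 5.

5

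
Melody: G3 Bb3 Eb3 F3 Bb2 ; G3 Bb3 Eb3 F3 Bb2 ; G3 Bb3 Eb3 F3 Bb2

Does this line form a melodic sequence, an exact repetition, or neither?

repetition

Each 5-note cell is identical (G3 Bb3 Eb3 F3 Bb2), restated at the same pitch.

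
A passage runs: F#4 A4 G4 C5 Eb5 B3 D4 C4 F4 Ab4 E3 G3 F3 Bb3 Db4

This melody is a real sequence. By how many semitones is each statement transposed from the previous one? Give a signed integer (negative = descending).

-7

With a 5-note motive the entries are F#4, B3, E3, each down a 5th from the previous.
Counting half-steps from F#4 to B3: -7.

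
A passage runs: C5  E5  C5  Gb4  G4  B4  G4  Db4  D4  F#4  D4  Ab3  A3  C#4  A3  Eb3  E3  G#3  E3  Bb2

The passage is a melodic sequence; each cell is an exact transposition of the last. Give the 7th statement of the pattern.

The 4-note cells begin on C5, G4, D4, A3, E3 — each down a 4th from the last.
Carrying on: B2 → F#2.
So cell 7 is F#2 A#2 F#2 C2.

F#2 A#2 F#2 C2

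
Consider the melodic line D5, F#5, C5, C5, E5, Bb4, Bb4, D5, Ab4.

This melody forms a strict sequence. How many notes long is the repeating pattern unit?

Try groups of 3 (3 cells in 9 notes):
D5 F#5 C5 | C5 E5 Bb4 | Bb4 D5 Ab4
That's a consistent down a 2nd shift per cell, and no other grouping gives one.

3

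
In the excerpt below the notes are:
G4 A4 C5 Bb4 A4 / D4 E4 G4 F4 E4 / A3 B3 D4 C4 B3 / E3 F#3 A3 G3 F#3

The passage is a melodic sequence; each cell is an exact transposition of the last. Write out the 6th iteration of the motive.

The 5-note cells begin on G4, D4, A3, E3 — each down a 4th from the last.
Continuing the starts: B2 → F#2.
From F#2 the exact shape gives F#2 G#2 B2 A2 G#2.

F#2 G#2 B2 A2 G#2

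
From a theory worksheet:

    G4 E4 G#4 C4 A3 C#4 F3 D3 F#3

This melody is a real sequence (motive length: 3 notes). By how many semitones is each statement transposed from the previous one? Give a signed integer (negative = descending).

Unit = 3 notes; the statements start on G4, C4, F3, moving down a 5th each time.
Counting half-steps from G4 to C4: -7.

-7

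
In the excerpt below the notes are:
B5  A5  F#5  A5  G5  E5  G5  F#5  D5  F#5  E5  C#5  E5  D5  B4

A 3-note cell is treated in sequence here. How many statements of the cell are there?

15 notes in groups of 3 gives 15/3 = 5 statements.
Starts: B5, A5, G5, F#5, E5 — each down a 2nd.

5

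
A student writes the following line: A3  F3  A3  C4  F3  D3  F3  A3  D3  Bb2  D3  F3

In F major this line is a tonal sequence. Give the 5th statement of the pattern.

The 4-note cells begin on A3, F3, D3 — each down a 3rd from the last.
Carrying on: Bb2 → G2.
So cell 5 is G2 E2 G2 Bb2.

G2 E2 G2 Bb2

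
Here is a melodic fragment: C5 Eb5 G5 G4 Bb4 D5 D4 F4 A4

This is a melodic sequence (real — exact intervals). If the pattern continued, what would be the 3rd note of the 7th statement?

C#3

Grouping in 3s, the 3rd note of each cell is G5, D5, A4.
Each moves down a 4th. Continuing: E4 → B3 → F#3 → C#3.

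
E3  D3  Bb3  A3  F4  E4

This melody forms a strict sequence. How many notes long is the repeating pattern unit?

There are 6 notes; a 2-note unit gives 3 cells:
E3 D3 | Bb3 A3 | F4 E4
Each cell is the previous one up a 5th — so the unit is 2 notes.

2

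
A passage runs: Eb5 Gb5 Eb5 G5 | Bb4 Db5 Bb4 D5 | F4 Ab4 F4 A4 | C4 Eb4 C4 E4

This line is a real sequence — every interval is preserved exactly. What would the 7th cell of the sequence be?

A2 C3 A2 C#3

Taking 4-note groups, the heads are Eb5, Bb4, F4, C4: the pattern moves down a 4th.
Continuing the starts: G3 → D3 → A2.
Statement 7 starts on A2 and keeps the same exact contour: A2 C3 A2 C#3.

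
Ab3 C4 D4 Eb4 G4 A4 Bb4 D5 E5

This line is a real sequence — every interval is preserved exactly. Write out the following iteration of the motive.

F5 A5 B5

Unit = 3 notes; the statements start on Ab3, Eb4, Bb4, moving up a 5th each time.
Statement 4 starts on F5 and keeps the same exact contour: F5 A5 B5.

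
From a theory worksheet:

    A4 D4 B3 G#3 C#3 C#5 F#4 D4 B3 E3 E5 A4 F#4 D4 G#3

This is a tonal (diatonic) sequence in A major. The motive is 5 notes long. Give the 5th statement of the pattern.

Unit = 5 notes; the statements start on A4, C#5, E5, moving up a 3rd each time.
Extending up a 3rd: G#5 → B5.
So cell 5 is B5 E5 C#5 A4 D4.

B5 E5 C#5 A4 D4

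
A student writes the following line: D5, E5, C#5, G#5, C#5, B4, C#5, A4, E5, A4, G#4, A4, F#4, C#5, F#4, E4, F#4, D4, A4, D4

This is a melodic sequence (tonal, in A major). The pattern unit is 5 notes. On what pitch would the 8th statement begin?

The 5-note cells begin on D5, B4, G#4, E4 — each down a 3rd from the last.
Extending the heads down a 3rd: C#4 → A3 → F#3 → D3.

D3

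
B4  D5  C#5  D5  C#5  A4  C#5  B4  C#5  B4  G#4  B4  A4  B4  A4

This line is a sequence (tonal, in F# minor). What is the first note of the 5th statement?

E4

The 5-note cells begin on B4, A4, G#4 — each down a 2nd from the last.
Extending the heads down a 2nd: F#4 → E4.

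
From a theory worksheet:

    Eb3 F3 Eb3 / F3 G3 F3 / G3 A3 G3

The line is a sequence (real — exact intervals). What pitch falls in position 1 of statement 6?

The unit is 3 notes. Position-1 pitches of the 3 shown cells: Eb3, F3, G3.
Each moves up a 2nd. Continuing: A3 → B3 → C#4.

C#4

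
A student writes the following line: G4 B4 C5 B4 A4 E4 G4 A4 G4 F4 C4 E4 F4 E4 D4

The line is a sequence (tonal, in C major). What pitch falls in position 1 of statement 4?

The unit is 5 notes. Position-1 pitches of the 3 shown cells: G4, E4, C4.
From C4, down a 3rd gives A3.

A3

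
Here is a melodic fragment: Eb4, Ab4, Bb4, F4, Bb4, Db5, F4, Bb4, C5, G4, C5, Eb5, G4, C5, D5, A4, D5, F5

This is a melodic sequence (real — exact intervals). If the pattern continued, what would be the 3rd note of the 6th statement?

Grouping in 6s, the 3rd note of each cell is Bb4, C5, D5.
Each moves up a 2nd. Continuing: E5 → F#5 → G#5.

G#5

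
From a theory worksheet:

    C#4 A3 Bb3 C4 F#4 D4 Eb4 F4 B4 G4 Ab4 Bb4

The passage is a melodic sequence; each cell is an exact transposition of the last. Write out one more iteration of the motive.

Taking 4-note groups, the heads are C#4, F#4, B4: the pattern moves up a 4th.
Statement 4 starts on E5 and keeps the same exact contour: E5 C5 Db5 Eb5.

E5 C5 Db5 Eb5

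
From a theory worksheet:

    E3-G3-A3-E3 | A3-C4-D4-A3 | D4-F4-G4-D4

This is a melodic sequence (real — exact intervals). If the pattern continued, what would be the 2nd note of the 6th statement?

With 4-note cells, note 2 of each statement runs G3, C4, F4.
Extending up a 4th: Bb4 → Eb5 → Ab5.

Ab5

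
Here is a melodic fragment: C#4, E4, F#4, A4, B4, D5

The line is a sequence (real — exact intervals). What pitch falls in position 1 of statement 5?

A5

Grouping in 2s, the 1st note of each cell is C#4, F#4, B4.
Extending up a 4th: E5 → A5.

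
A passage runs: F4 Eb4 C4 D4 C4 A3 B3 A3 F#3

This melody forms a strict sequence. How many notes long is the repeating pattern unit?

Try groups of 3 (3 cells in 9 notes):
F4 Eb4 C4 | D4 C4 A3 | B3 A3 F#3
Each cell is the previous one down a 3rd — so the unit is 3 notes.

3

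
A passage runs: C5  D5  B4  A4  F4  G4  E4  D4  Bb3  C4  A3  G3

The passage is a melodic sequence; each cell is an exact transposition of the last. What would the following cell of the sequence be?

With a 4-note motive the entries are C5, F4, Bb3, each down a 5th from the previous.
Statement 4 starts on Eb3 and keeps the same exact contour: Eb3 F3 D3 C3.

Eb3 F3 D3 C3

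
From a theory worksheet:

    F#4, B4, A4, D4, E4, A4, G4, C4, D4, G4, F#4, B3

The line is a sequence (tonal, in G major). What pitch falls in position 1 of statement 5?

With 4-note cells, note 1 of each statement runs F#4, E4, D4.
Extending down a 2nd: C4 → B3.

B3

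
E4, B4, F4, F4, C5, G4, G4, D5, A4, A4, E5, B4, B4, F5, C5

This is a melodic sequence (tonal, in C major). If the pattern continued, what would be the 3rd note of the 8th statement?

F5

With 3-note cells, note 3 of each statement runs F4, G4, A4, B4, C5.
Each moves up a 2nd. Continuing: D5 → E5 → F5.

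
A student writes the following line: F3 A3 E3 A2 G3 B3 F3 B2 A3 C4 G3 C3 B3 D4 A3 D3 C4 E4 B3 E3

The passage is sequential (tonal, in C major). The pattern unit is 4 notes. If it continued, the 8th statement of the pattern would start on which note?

Unit = 4 notes; the statements start on F3, G3, A3, B3, C4, moving up a 2nd each time.
Extending the heads up a 2nd: D4 → E4 → F4.

F4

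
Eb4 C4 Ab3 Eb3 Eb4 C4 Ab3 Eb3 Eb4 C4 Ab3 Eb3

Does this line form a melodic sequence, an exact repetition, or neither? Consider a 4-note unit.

Each 4-note cell is identical (Eb4 C4 Ab3 Eb3), restated at the same pitch.

repetition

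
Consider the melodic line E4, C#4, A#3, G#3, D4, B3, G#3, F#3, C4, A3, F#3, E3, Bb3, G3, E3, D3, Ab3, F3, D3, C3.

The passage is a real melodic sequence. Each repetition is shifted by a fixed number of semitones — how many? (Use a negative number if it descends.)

Taking 4-note groups, the heads are E4, D4, C4, Bb3, Ab3: the pattern moves down a 2nd.
Counting half-steps from E4 to D4: -2.

-2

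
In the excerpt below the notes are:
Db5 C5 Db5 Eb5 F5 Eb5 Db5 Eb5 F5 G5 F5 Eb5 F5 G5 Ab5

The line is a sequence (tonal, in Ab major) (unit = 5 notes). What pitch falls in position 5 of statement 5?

C6

With 5-note cells, note 5 of each statement runs F5, G5, Ab5.
Each moves up a 2nd. Continuing: Bb5 → C6.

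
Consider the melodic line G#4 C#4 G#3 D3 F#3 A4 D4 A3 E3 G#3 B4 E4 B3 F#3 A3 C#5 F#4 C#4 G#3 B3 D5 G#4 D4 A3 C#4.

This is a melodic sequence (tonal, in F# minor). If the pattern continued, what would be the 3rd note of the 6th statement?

The unit is 5 notes. Position-3 pitches of the 5 shown cells: G#3, A3, B3, C#4, D4.
From D4, up a 2nd gives E4.

E4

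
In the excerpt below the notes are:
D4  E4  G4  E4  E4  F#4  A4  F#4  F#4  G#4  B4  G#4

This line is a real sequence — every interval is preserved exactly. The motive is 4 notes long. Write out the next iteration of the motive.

G#4 A#4 C#5 A#4

Unit = 4 notes; the statements start on D4, E4, F#4, moving up a 2nd each time.
From G#4 the exact shape gives G#4 A#4 C#5 A#4.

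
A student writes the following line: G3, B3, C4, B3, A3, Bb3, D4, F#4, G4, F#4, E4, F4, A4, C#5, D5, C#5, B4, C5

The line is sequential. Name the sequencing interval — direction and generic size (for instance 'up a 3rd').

Unit = 6 notes; the statements start on G3, D4, A4, moving up a 5th each time.
From G3 to D4: up a 5th.

up a 5th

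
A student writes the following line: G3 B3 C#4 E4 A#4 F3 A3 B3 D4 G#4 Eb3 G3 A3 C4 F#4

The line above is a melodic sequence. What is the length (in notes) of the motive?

5

There are 15 notes; a 5-note unit gives 3 cells:
G3 B3 C#4 E4 A#4 | F3 A3 B3 D4 G#4 | Eb3 G3 A3 C4 F#4
Every group is a transposition down a 2nd of the one before; no shorter unit works.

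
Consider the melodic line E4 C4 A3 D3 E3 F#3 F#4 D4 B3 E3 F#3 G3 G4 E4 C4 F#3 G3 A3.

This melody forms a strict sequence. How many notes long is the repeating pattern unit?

There are 18 notes; a 6-note unit gives 3 cells:
E4 C4 A3 D3 E3 F#3 | F#4 D4 B3 E3 F#3 G3 | G4 E4 C4 F#3 G3 A3
That's a consistent up a 2nd shift per cell, and no other grouping gives one.

6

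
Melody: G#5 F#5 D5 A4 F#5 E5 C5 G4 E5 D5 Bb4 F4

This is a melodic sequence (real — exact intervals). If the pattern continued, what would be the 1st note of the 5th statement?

C5

With 4-note cells, note 1 of each statement runs G#5, F#5, E5.
Extending down a 2nd: D5 → C5.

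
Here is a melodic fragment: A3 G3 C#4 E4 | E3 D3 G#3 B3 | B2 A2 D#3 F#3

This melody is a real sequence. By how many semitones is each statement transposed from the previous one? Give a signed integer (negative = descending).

Taking 4-note groups, the heads are A3, E3, B2: the pattern moves down a 4th.
Counting half-steps from A3 to E3: -5.

-5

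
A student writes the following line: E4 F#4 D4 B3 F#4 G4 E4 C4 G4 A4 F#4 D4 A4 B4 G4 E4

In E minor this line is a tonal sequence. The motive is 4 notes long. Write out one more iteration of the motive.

B4 C5 A4 F#4

Unit = 4 notes; the statements start on E4, F#4, G4, A4, moving up a 2nd each time.
Statement 5 starts on B4 and keeps the same diatonic contour: B4 C5 A4 F#4.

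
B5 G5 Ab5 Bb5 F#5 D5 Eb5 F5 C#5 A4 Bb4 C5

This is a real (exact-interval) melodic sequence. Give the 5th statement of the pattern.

D#4 B3 C4 D4

Taking 4-note groups, the heads are B5, F#5, C#5: the pattern moves down a 4th.
Extending down a 4th: G#4 → D#4.
Statement 5 starts on D#4 and keeps the same exact contour: D#4 B3 C4 D4.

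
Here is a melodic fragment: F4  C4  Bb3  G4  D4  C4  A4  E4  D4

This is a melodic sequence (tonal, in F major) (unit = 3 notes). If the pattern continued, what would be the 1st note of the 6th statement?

Grouping in 3s, the 1st note of each cell is F4, G4, A4.
Each moves up a 2nd. Continuing: Bb4 → C5 → D5.

D5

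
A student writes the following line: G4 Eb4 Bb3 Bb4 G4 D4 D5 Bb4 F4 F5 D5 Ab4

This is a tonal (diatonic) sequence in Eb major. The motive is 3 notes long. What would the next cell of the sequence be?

Ab5 F5 C5

Unit = 3 notes; the statements start on G4, Bb4, D5, F5, moving up a 3rd each time.
From Ab5 the diatonic shape gives Ab5 F5 C5.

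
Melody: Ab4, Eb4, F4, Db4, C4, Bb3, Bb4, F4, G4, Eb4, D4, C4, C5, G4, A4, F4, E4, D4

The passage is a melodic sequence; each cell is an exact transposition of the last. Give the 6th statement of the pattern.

The 6-note cells begin on Ab4, Bb4, C5 — each up a 2nd from the last.
Continuing the starts: D5 → E5 → F#5.
Statement 6 starts on F#5 and keeps the same exact contour: F#5 C#5 D#5 B4 A#4 G#4.

F#5 C#5 D#5 B4 A#4 G#4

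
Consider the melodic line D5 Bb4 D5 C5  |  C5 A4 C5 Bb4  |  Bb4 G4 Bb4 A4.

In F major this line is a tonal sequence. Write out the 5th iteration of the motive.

With a 4-note motive the entries are D5, C5, Bb4, each down a 2nd from the previous.
Continuing the starts: A4 → G4.
From G4 the diatonic shape gives G4 E4 G4 F4.

G4 E4 G4 F4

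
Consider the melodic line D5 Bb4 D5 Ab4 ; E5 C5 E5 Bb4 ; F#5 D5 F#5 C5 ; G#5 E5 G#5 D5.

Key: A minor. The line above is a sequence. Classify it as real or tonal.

real

Each cell has the same semitone pattern (-4, 4, -6) — intervals are preserved exactly.
And Bb4 lies outside A minor, so the sequence is real rather than tonal.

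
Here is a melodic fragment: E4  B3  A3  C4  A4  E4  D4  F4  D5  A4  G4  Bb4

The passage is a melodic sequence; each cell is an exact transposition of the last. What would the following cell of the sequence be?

Taking 4-note groups, the heads are E4, A4, D5: the pattern moves up a 4th.
From G5 the exact shape gives G5 D5 C5 Eb5.

G5 D5 C5 Eb5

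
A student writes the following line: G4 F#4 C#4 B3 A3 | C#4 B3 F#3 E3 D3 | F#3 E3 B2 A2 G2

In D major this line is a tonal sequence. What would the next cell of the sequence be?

B2 A2 E2 D2 C#2

Taking 5-note groups, the heads are G4, C#4, F#3: the pattern moves down a 5th.
Statement 4 starts on B2 and keeps the same diatonic contour: B2 A2 E2 D2 C#2.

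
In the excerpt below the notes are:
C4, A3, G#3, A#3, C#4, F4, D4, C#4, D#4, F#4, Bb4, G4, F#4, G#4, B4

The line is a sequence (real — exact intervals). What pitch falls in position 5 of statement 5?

With 5-note cells, note 5 of each statement runs C#4, F#4, B4.
Each moves up a 4th. Continuing: E5 → A5.

A5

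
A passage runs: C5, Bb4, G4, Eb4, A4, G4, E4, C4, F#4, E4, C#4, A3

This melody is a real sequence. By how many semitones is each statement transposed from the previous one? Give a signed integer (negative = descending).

-3

Taking 4-note groups, the heads are C5, A4, F#4: the pattern moves down a 3rd.
C5 to A4 spans -3 semitones.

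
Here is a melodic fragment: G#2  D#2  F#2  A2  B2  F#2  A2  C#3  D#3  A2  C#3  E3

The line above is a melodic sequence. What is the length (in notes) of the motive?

4

There are 12 notes; a 4-note unit gives 3 cells:
G#2 D#2 F#2 A2 | B2 F#2 A2 C#3 | D#3 A2 C#3 E3
Every group is a transposition up a 3rd of the one before; no shorter unit works.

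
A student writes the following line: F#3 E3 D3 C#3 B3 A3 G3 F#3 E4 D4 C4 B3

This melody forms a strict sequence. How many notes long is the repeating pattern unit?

12 notes total. Splitting into 3 groups of 4:
F#3 E3 D3 C#3 | B3 A3 G3 F#3 | E4 D4 C4 B3
That's a consistent up a 4th shift per cell, and no other grouping gives one.

4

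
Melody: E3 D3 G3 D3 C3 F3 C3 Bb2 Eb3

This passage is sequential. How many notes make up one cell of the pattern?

9 notes total. Splitting into 3 groups of 3:
E3 D3 G3 | D3 C3 F3 | C3 Bb2 Eb3
Every group is a transposition down a 2nd of the one before; no shorter unit works.

3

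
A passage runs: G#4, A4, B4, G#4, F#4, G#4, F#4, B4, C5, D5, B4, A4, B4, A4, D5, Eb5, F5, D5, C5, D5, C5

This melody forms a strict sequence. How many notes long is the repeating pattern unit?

Try groups of 7 (3 cells in 21 notes):
G#4 A4 B4 G#4 F#4 G#4 F#4 | B4 C5 D5 B4 A4 B4 A4 | D5 Eb5 F5 D5 C5 D5 C5
Every group is a transposition up a 3rd of the one before; no shorter unit works.

7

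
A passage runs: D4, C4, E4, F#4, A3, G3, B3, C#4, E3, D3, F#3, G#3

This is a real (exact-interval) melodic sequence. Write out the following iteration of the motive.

B2 A2 C#3 D#3

Unit = 4 notes; the statements start on D4, A3, E3, moving down a 4th each time.
So cell 4 is B2 A2 C#3 D#3.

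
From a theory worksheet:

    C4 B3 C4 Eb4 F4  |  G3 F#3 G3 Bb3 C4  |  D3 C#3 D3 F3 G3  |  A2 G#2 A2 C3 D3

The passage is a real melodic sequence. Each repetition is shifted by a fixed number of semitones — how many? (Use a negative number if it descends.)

With a 5-note motive the entries are C4, G3, D3, A2, each down a 4th from the previous.
C4 to G3 spans -5 semitones.

-5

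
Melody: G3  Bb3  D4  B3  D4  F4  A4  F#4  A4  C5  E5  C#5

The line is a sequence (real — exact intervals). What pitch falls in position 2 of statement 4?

G5

With 4-note cells, note 2 of each statement runs Bb3, F4, C5.
One more up a 5th gives G5.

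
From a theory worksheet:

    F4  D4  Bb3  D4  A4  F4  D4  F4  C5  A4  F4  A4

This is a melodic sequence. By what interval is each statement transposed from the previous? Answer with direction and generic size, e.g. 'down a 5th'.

up a 3rd

Taking 4-note groups, the heads are F4, A4, C5: the pattern moves up a 3rd.
From F4 to A4: up a 3rd.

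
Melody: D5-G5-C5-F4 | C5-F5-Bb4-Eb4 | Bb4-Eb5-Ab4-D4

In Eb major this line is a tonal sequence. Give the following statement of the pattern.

Ab4 D5 G4 C4

With a 4-note motive the entries are D5, C5, Bb4, each down a 2nd from the previous.
Statement 4 starts on Ab4 and keeps the same diatonic contour: Ab4 D5 G4 C4.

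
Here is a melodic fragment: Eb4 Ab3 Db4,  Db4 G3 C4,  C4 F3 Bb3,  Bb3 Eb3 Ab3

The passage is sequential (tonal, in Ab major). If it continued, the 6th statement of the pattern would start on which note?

Taking 3-note groups, the heads are Eb4, Db4, C4, Bb3: the pattern moves down a 2nd.
Extending the heads down a 2nd: Ab3 → G3.

G3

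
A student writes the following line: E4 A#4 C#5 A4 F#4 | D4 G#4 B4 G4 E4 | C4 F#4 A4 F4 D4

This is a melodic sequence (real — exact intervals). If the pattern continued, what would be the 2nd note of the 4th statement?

The unit is 5 notes. Position-2 pitches of the 3 shown cells: A#4, G#4, F#4.
Each moves down a 2nd; the next is E4.

E4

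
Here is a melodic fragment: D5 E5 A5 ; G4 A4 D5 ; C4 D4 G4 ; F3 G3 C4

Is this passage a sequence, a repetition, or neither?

Each 3-note cell is the previous one transposed down a 5th.

sequence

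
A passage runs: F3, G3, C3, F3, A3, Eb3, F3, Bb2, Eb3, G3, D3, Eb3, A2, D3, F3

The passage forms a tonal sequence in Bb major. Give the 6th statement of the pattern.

A2 Bb2 Eb2 A2 C3

The 5-note cells begin on F3, Eb3, D3 — each down a 2nd from the last.
Continuing the starts: C3 → Bb2 → A2.
So cell 6 is A2 Bb2 Eb2 A2 C3.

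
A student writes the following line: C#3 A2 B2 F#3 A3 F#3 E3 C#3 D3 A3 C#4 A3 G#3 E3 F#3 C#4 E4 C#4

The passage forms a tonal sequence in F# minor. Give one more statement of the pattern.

B3 G#3 A3 E4 G#4 E4

With a 6-note motive the entries are C#3, E3, G#3, each up a 3rd from the previous.
From B3 the diatonic shape gives B3 G#3 A3 E4 G#4 E4.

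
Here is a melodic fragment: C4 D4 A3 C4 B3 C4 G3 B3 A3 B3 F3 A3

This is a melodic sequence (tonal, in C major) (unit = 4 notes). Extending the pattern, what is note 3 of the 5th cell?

With 4-note cells, note 3 of each statement runs A3, G3, F3.
Extending down a 2nd: E3 → D3.

D3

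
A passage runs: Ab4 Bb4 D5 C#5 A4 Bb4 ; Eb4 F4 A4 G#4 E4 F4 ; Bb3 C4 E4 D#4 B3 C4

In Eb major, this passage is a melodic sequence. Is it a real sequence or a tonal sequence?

Each cell has the same semitone pattern (2, 4, -1, -4, 1) — intervals are preserved exactly.
And C#5 lies outside Eb major, so the sequence is real rather than tonal.

real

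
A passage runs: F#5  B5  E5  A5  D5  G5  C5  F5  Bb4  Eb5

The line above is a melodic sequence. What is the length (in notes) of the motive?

2

Try groups of 2 (5 cells in 10 notes):
F#5 B5 | E5 A5 | D5 G5 | C5 F5 | Bb4 Eb5
That's a consistent down a 2nd shift per cell, and no other grouping gives one.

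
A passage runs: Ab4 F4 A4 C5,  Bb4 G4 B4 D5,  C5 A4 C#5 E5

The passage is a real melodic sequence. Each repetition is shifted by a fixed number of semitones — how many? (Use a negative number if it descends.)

2

Unit = 4 notes; the statements start on Ab4, Bb4, C5, moving up a 2nd each time.
Ab4→Bb4 is 70 − 68 = 2 semitones.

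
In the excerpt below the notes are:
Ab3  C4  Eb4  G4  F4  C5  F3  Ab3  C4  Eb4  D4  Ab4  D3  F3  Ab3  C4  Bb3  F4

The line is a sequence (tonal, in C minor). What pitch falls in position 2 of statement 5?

Bb2

Grouping in 6s, the 2nd note of each cell is C4, Ab3, F3.
Extending down a 3rd: D3 → Bb2.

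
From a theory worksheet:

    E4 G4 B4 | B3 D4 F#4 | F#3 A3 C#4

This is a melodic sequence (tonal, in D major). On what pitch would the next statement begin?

Unit = 3 notes; the statements start on E4, B3, F#3, moving down a 4th each time.
One more step down a 4th gives C#3.

C#3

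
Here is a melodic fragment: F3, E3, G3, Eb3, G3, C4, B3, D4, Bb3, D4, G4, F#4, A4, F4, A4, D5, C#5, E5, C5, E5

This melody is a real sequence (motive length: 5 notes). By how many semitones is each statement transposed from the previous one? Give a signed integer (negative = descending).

7

With a 5-note motive the entries are F3, C4, G4, D5, each up a 5th from the previous.
F3→C4 is 60 − 53 = 7 semitones.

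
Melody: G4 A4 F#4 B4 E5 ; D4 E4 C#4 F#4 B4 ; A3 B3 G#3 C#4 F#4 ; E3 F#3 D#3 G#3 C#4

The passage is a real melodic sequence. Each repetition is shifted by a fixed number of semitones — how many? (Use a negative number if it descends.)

-5

Taking 5-note groups, the heads are G4, D4, A3, E3: the pattern moves down a 4th.
Counting half-steps from G4 to D4: -5.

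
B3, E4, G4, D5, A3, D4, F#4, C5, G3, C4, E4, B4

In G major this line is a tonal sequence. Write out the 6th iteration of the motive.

With a 4-note motive the entries are B3, A3, G3, each down a 2nd from the previous.
Carrying on: F#3 → E3 → D3.
Statement 6 starts on D3 and keeps the same diatonic contour: D3 G3 B3 F#4.

D3 G3 B3 F#4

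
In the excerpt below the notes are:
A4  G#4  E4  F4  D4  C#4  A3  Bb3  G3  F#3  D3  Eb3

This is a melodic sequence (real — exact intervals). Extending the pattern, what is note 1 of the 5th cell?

With 4-note cells, note 1 of each statement runs A4, D4, G3.
Carrying that down a 5th forward: C3 → F2.

F2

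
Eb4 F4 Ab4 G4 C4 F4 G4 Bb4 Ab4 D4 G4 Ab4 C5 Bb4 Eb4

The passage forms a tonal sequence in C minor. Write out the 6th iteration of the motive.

With a 5-note motive the entries are Eb4, F4, G4, each up a 2nd from the previous.
Extending up a 2nd: Ab4 → Bb4 → C5.
So cell 6 is C5 D5 F5 Eb5 Ab4.

C5 D5 F5 Eb5 Ab4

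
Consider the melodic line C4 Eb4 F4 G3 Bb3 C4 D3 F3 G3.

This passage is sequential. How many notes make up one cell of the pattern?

There are 9 notes; a 3-note unit gives 3 cells:
C4 Eb4 F4 | G3 Bb3 C4 | D3 F3 G3
Every group is a transposition down a 4th of the one before; no shorter unit works.

3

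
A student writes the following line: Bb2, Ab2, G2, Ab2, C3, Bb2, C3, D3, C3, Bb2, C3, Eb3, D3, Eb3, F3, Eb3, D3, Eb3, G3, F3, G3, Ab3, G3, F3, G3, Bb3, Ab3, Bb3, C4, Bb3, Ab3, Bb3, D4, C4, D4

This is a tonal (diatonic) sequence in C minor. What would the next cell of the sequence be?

Eb4 D4 C4 D4 F4 Eb4 F4

Taking 7-note groups, the heads are Bb2, D3, F3, Ab3, C4: the pattern moves up a 3rd.
From Eb4 the diatonic shape gives Eb4 D4 C4 D4 F4 Eb4 F4.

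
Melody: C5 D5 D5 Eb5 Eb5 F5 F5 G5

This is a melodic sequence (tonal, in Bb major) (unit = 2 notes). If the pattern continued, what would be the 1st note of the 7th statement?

With 2-note cells, note 1 of each statement runs C5, D5, Eb5, F5.
Carrying that up a 2nd forward: G5 → A5 → Bb5.

Bb5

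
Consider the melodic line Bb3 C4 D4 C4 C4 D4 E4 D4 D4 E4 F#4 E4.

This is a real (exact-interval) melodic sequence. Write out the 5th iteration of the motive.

F#4 G#4 A#4 G#4

The 4-note cells begin on Bb3, C4, D4 — each up a 2nd from the last.
Extending up a 2nd: E4 → F#4.
From F#4 the exact shape gives F#4 G#4 A#4 G#4.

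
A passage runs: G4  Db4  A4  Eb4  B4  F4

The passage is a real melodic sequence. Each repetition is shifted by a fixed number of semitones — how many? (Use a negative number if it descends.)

2

With a 2-note motive the entries are G4, A4, B4, each up a 2nd from the previous.
Counting half-steps from G4 to A4: 2.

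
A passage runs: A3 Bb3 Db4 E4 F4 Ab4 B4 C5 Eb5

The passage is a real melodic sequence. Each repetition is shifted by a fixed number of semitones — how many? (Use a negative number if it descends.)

Unit = 3 notes; the statements start on A3, E4, B4, moving up a 5th each time.
A3→E4 is 64 − 57 = 7 semitones.

7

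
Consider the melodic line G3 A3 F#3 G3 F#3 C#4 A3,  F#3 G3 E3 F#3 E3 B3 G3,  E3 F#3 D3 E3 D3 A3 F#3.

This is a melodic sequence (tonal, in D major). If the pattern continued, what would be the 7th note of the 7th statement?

With 7-note cells, note 7 of each statement runs A3, G3, F#3.
Extending down a 2nd: E3 → D3 → C#3 → B2.

B2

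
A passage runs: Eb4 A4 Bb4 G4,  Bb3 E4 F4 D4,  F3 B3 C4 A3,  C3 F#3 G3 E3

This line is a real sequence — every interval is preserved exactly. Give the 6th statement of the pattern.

D2 G#2 A2 F#2

Taking 4-note groups, the heads are Eb4, Bb3, F3, C3: the pattern moves down a 4th.
Extending down a 4th: G2 → D2.
From D2 the exact shape gives D2 G#2 A2 F#2.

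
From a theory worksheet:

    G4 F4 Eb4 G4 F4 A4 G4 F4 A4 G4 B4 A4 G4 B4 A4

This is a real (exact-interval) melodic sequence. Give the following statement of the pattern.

C#5 B4 A4 C#5 B4

Taking 5-note groups, the heads are G4, A4, B4: the pattern moves up a 2nd.
Statement 4 starts on C#5 and keeps the same exact contour: C#5 B4 A4 C#5 B4.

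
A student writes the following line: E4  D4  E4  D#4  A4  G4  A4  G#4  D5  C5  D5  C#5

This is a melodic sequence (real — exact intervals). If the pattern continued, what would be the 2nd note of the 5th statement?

The unit is 4 notes. Position-2 pitches of the 3 shown cells: D4, G4, C5.
Each moves up a 4th. Continuing: F5 → Bb5.

Bb5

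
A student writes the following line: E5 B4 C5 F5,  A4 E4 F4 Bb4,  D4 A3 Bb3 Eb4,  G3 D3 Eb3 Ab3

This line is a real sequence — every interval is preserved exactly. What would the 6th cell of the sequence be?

Taking 4-note groups, the heads are E5, A4, D4, G3: the pattern moves down a 5th.
Extending down a 5th: C3 → F2.
Statement 6 starts on F2 and keeps the same exact contour: F2 C2 Db2 Gb2.

F2 C2 Db2 Gb2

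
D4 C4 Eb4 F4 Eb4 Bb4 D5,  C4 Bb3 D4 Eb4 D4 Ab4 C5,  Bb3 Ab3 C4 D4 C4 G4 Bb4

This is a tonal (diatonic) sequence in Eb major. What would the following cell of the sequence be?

Taking 7-note groups, the heads are D4, C4, Bb3: the pattern moves down a 2nd.
Statement 4 starts on Ab3 and keeps the same diatonic contour: Ab3 G3 Bb3 C4 Bb3 F4 Ab4.

Ab3 G3 Bb3 C4 Bb3 F4 Ab4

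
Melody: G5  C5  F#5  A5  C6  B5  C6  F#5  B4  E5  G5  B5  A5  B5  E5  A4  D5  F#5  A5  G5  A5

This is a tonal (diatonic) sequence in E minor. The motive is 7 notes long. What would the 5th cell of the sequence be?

C5 F#4 B4 D5 F#5 E5 F#5

Unit = 7 notes; the statements start on G5, F#5, E5, moving down a 2nd each time.
Extending down a 2nd: D5 → C5.
So cell 5 is C5 F#4 B4 D5 F#5 E5 F#5.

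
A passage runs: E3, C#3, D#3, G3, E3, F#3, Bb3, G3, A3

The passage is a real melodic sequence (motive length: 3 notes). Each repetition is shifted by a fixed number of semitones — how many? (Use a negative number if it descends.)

With a 3-note motive the entries are E3, G3, Bb3, each up a 3rd from the previous.
E3 to G3 spans +3 semitones.

3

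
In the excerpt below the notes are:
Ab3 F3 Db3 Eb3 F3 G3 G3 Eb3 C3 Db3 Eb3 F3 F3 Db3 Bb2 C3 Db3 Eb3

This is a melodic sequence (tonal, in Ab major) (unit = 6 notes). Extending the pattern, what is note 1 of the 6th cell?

The unit is 6 notes. Position-1 pitches of the 3 shown cells: Ab3, G3, F3.
Extending down a 2nd: Eb3 → Db3 → C3.

C3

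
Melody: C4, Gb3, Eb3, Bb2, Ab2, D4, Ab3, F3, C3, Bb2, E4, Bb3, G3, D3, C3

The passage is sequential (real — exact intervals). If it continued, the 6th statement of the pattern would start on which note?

A#4

Taking 5-note groups, the heads are C4, D4, E4: the pattern moves up a 2nd.
Continuing: F#4 → G#4 → A#4. Statement 6 starts on A#4.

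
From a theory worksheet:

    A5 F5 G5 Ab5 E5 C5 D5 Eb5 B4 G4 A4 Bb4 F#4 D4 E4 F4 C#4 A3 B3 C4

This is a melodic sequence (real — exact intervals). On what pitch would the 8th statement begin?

A#2

Unit = 4 notes; the statements start on A5, E5, B4, F#4, C#4, moving down a 4th each time.
Continuing: G#3 → D#3 → A#2. Statement 8 starts on A#2.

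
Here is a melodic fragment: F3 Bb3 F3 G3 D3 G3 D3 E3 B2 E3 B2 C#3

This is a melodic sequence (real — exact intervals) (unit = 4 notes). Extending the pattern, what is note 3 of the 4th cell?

With 4-note cells, note 3 of each statement runs F3, D3, B2.
Each moves down a 3rd; the next is G#2.

G#2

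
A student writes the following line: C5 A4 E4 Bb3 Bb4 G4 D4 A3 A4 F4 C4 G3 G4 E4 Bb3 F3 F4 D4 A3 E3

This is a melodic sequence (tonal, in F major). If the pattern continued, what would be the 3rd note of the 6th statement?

G3

The unit is 4 notes. Position-3 pitches of the 5 shown cells: E4, D4, C4, Bb3, A3.
Each moves down a 2nd; the next is G3.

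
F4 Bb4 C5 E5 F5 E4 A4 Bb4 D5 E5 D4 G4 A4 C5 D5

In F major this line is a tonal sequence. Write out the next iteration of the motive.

Taking 5-note groups, the heads are F4, E4, D4: the pattern moves down a 2nd.
So cell 4 is C4 F4 G4 Bb4 C5.

C4 F4 G4 Bb4 C5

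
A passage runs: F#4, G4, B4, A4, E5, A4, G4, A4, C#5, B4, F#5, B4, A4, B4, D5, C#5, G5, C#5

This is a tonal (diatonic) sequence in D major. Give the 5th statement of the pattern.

With a 6-note motive the entries are F#4, G4, A4, each up a 2nd from the previous.
Carrying on: B4 → C#5.
So cell 5 is C#5 D5 F#5 E5 B5 E5.

C#5 D5 F#5 E5 B5 E5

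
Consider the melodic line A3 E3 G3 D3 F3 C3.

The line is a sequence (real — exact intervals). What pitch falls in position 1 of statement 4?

Eb3

The unit is 2 notes. Position-1 pitches of the 3 shown cells: A3, G3, F3.
Each moves down a 2nd; the next is Eb3.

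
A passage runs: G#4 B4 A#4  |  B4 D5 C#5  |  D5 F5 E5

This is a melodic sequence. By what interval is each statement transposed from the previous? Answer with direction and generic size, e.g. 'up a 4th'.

up a 3rd

Unit = 3 notes; the statements start on G#4, B4, D5, moving up a 3rd each time.
From G#4 to B4: up a 3rd.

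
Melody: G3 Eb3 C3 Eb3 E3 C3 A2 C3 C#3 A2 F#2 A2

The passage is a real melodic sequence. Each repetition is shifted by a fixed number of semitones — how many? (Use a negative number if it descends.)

Unit = 4 notes; the statements start on G3, E3, C#3, moving down a 3rd each time.
G3→E3 is 52 − 55 = -3 semitones.

-3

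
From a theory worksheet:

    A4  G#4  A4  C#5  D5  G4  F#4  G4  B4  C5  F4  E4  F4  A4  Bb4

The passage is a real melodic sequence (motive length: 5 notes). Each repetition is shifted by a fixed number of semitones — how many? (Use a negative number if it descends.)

Taking 5-note groups, the heads are A4, G4, F4: the pattern moves down a 2nd.
Counting half-steps from A4 to G4: -2.

-2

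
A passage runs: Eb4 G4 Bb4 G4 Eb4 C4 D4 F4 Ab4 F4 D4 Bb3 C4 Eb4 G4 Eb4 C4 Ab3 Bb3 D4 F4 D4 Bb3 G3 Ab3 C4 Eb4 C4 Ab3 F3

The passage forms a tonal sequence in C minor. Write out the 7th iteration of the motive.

F3 Ab3 C4 Ab3 F3 D3

With a 6-note motive the entries are Eb4, D4, C4, Bb3, Ab3, each down a 2nd from the previous.
Extending down a 2nd: G3 → F3.
From F3 the diatonic shape gives F3 Ab3 C4 Ab3 F3 D3.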